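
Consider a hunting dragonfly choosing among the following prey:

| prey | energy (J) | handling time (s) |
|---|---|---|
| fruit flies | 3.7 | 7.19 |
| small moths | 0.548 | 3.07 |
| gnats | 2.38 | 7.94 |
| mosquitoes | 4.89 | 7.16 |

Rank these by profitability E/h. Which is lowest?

Profitability E/h (J/s): fruit flies = 3.7/7.19 = 0.515, small moths = 0.548/3.07 = 0.179, gnats = 2.38/7.94 = 0.3, mosquitoes = 4.89/7.16 = 0.683.
Ranked: mosquitoes > fruit flies > gnats > small moths.

small moths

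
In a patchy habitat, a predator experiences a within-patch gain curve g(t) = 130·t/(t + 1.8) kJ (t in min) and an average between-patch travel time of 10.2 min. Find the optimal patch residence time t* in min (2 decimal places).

4.28 min

Maximise g(t)/(T+t): set derivative to zero → g'(t)(T+t) = g(t).
g'(t) = 130·1.8/(t + 1.8)². Setting 130·1.8/(t+1.8)² = 130t/[(t+1.8)(10.2+t)] gives 1.8(10.2+t) = t(t+1.8), so t² = 1.8×10.2 = 18.36.
t* = √18.36 = 4.285 min.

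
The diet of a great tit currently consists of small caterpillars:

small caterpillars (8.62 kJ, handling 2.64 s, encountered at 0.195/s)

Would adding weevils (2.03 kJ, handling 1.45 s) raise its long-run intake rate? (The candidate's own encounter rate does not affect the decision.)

Yes

Intake rate on the current diet: R = (0.195×8.62) / (1 + 0.195×2.64) = 1.681/1.515 = 1.11 kJ/s.
Profitability of weevils: 2.03/1.45 = 1.4 kJ/s.
1.4 > 1.11, so adding weevils raises the average — include it.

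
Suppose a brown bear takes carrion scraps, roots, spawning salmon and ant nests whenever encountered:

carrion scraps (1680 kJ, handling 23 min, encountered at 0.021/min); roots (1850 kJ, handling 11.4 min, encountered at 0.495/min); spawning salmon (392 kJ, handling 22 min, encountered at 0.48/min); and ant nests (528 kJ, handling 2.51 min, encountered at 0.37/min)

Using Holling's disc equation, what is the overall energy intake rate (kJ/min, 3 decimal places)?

71.693 kJ/min

R = Σλ_iE_i / (1 + Σλ_ih_i)
Numerator: 0.021×1680 + 0.495×1850 + 0.48×392 + 0.37×528 = 1335
Denominator: 1 + 0.021×23 + 0.495×11.4 + 0.48×22 + 0.37×2.51 = 18.61
R = 1335/18.61 = 71.69 kJ/min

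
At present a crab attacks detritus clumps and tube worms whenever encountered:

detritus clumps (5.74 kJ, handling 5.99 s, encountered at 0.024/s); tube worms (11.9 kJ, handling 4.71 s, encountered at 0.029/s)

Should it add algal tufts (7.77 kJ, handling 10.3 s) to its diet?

Yes

On detritus clumps and tube worms alone, R = ΣλE/(1+Σλh) = 0.4829/1.28 = 0.3771 kJ/s.
Profitability of algal tufts: 7.77/10.3 = 0.7544 kJ/s.
0.7544 > 0.3771, so adding algal tufts raises the average — include it.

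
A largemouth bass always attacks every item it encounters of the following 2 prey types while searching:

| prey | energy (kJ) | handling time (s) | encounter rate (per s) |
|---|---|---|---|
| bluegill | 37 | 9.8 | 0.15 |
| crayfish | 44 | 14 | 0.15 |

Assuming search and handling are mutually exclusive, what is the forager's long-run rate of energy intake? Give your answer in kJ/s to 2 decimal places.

2.66 kJ/s

R = (0.15×37 + 0.15×44) / (1 + 0.15×9.8 + 0.15×14) = 12.15/4.57 = 2.659 kJ/s.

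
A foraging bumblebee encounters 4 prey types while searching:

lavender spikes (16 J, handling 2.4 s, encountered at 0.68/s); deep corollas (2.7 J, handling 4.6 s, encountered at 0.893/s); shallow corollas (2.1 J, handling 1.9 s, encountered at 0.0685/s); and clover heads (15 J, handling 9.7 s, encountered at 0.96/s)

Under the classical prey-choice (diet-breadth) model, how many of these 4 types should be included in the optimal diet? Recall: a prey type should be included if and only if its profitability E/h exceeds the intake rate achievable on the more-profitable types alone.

1

Rank by E/h (J/s): lavender spikes 6.67, clover heads 1.55, shallow corollas 1.11, deep corollas 0.587. Include each in turn until the next type's E/h falls below the running intake rate.
Rate on top 1: 4.134. clover heads: 1.55 < 4.134 → exclude; stop.
Optimal diet: lavender spikes — 1 of 4 types.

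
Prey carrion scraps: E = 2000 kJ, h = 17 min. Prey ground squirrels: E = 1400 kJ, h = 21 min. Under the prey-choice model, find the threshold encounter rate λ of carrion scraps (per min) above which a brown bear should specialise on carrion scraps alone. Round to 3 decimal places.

0.077 per min

The zero-one rule: include ground squirrels iff E₂/h₂ > λE₁/(1+λh₁). Equality gives the switch point.
λE₁h₂ = E₂ + λE₂h₁ ⇒ λ = E₂/(E₁h₂ − E₂h₁) = 1400/(4.2e+04 − 2.38e+04) = 0.07692 per min.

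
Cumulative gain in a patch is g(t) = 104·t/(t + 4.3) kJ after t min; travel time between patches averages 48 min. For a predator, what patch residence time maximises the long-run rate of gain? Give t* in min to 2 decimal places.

14.37 min

Optimal t* satisfies g'(t*) = g(t*)/(T + t*).
g'(t) = 104·4.3/(t + 4.3)². Setting 104·4.3/(t+4.3)² = 104t/[(t+4.3)(48+t)] gives 4.3(48+t) = t(t+4.3), so t² = 4.3×48 = 206.4.
t* = √206.4 = 14.37 min.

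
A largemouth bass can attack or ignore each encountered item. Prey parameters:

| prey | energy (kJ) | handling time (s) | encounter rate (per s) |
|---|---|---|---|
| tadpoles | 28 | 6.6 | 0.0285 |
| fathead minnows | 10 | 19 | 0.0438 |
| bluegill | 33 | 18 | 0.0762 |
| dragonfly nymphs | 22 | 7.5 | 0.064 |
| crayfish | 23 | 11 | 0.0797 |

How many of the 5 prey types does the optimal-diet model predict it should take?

E/h in descending order: tadpoles 4.24, dragonfly nymphs 2.93, crayfish 2.09, bluegill 1.83, fathead minnows 0.526 kJ/s. The optimal diet is the largest prefix of this list for which every included type satisfies E_i/h_i > R on the types above it.
Rate on top 1: 0.6717. dragonfly nymphs: 2.93 > 0.6717 → include.
Rate on top 2: 1.322. crayfish: 2.09 > 1.322 → include.
Rate on top 3: 1.587. bluegill: 1.83 > 1.587 → include.
Rate on top 4: 1.673. fathead minnows: 0.526 < 1.673 → exclude; stop.
Optimal diet: tadpoles, dragonfly nymphs, crayfish, bluegill — 4 of 5 types.

4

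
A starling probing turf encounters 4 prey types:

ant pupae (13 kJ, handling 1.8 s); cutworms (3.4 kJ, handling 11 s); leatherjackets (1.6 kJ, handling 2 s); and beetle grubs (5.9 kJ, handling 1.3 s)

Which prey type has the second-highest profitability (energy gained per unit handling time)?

Profitability E/h (kJ/s): ant pupae = 13/1.8 = 7.22, cutworms = 3.4/11 = 0.309, leatherjackets = 1.6/2 = 0.8, beetle grubs = 5.9/1.3 = 4.54.
Ranked: ant pupae > beetle grubs > leatherjackets > cutworms.

beetle grubs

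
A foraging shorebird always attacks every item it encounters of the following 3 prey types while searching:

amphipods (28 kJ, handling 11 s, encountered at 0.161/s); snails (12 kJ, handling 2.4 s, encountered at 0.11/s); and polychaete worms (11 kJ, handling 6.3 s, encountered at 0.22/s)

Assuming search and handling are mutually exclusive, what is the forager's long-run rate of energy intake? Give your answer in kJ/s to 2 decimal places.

R = (0.161×28 + 0.11×12 + 0.22×11) / (1 + 0.161×11 + 0.11×2.4 + 0.22×6.3) = 8.248/4.421 = 1.866 kJ/s.

1.87 kJ/s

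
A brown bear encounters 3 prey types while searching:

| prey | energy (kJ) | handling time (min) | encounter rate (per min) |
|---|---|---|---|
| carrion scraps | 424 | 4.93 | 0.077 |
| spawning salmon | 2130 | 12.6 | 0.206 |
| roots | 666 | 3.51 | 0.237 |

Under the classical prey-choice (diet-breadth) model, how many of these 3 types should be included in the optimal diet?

2

Profitabilities (E/h, kJ/min): roots 190, spawning salmon 169, carrion scraps 86. Add prey in this order while the next type's profitability exceeds the intake rate on those already taken.
Rate on top 1: 86.16. spawning salmon: 169 > 86.16 → include.
Rate on top 2: 134.8. carrion scraps: 86 < 134.8 → exclude; stop.
Optimal diet: roots, spawning salmon — 2 of 3 types.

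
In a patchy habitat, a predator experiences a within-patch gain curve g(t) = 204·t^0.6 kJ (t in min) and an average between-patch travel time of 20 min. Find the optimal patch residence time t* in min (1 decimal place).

30.0 min

By the marginal value theorem, leave when the instantaneous gain rate g'(t) equals the habitat-wide average g(t)/(T + t).
g'(t) = 0.6·204·t^-0.4. Setting 0.6·204·t^-0.4 = 204·t^0.6/(20+t) gives 0.6(20+t) = t, so 0.40·t = 0.6×20.
t* = 0.6×20/0.40 = 30 min.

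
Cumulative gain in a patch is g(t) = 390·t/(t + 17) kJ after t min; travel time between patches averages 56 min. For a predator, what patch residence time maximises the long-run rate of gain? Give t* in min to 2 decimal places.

30.85 min

Optimal t* satisfies g'(t*) = g(t*)/(T + t*).
g'(t) = 390·17/(t + 17)². Setting 390·17/(t+17)² = 390t/[(t+17)(56+t)] gives 17(56+t) = t(t+17), so t² = 17×56 = 952.
t* = √952 = 30.85 min.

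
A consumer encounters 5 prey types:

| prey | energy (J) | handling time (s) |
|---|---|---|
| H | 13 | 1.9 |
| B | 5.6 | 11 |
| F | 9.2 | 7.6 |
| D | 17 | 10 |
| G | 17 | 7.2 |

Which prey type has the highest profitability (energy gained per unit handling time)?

H

In descending order of E/h:
H: 13/1.9 = 6.84 J/s
G: 17/7.2 = 2.36 J/s
D: 17/10 = 1.7 J/s
F: 9.2/7.6 = 1.21 J/s
B: 5.6/11 = 0.509 J/s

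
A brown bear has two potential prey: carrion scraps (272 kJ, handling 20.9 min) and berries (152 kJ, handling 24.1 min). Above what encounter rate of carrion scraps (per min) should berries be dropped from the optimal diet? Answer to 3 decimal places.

0.045 per min

Drop berries once their profitability E₂/h₂ falls below the rate achievable on carrion scraps alone: E₂/h₂ = λE₁/(1 + λh₁).
Solve for λ: λE₁h₂ = E₂(1 + λh₁) → λ(E₁h₂ − E₂h₁) = E₂ → λ = E₂/(E₁h₂ − E₂h₁).
λ = 152/(272×24.1 − 152×20.9) = 152/3378 = 0.04499 per min.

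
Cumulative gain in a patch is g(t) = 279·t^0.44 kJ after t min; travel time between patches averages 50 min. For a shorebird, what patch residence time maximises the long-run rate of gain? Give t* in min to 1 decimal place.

Maximise g(t)/(T+t): set derivative to zero → g'(t)(T+t) = g(t).
g'(t) = 0.44·279·t^-0.56. Setting 0.44·279·t^-0.56 = 279·t^0.44/(50+t) gives 0.44(50+t) = t, so 0.56·t = 0.44×50.
t* = 0.44×50/0.56 = 39.29 min.

39.3 min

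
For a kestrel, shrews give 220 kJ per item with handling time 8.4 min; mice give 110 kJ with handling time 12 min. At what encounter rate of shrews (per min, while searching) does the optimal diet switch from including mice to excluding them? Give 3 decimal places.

0.064 per min

The zero-one rule: include mice iff E₂/h₂ > λE₁/(1+λh₁). Equality gives the switch point.
λE₁h₂ = E₂ + λE₂h₁ ⇒ λ = E₂/(E₁h₂ − E₂h₁) = 110/(2640 − 924) = 0.0641 per min.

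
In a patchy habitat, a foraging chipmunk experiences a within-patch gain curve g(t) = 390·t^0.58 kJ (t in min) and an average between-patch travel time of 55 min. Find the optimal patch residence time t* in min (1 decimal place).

76.0 min

By the marginal value theorem, leave when the instantaneous gain rate g'(t) equals the habitat-wide average g(t)/(T + t).
g'(t) = 0.58·390·t^-0.42. Setting 0.58·390·t^-0.42 = 390·t^0.58/(55+t) gives 0.58(55+t) = t, so 0.42·t = 0.58×55.
t* = 0.58×55/0.42 = 75.95 min.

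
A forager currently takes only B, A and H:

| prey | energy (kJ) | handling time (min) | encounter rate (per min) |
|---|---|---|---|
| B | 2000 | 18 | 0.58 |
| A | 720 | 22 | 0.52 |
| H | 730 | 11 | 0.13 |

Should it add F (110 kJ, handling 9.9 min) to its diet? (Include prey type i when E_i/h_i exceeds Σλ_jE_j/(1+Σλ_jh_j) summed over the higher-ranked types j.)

Intake rate on the current diet: R = (0.58×2000 + 0.52×720 + 0.13×730) / (1 + 0.58×18 + 0.52×22 + 0.13×11) = 1629/24.31 = 67.02 kJ/min.
Profitability of F: 110/9.9 = 11.11 kJ/min.
Since 11.11 < R, time spent handling F is better spent searching.

No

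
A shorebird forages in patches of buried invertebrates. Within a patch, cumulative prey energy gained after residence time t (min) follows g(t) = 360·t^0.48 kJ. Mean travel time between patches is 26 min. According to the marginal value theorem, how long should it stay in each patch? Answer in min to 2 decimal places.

By the marginal value theorem, leave when the instantaneous gain rate g'(t) equals the habitat-wide average g(t)/(T + t).
g'(t) = 0.48·360·t^-0.52. Setting 0.48·360·t^-0.52 = 360·t^0.48/(26+t) gives 0.48(26+t) = t, so 0.52·t = 0.48×26.
t* = 0.48×26/0.52 = 24 min.

24.00 min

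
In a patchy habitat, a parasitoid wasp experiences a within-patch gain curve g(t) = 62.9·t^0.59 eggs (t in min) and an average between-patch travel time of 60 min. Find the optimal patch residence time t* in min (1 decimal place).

Maximise g(t)/(T+t): set derivative to zero → g'(t)(T+t) = g(t).
g'(t) = 0.59·62.9·t^-0.41. Setting 0.59·62.9·t^-0.41 = 62.9·t^0.59/(60+t) gives 0.59(60+t) = t, so 0.41·t = 0.59×60.
t* = 0.59×60/0.41 = 86.34 min.

86.3 min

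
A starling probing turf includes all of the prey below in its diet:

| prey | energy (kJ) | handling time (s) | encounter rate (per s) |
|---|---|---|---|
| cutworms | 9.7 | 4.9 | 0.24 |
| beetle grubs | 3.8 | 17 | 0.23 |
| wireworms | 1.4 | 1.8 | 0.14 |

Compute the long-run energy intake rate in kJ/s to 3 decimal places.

0.536 kJ/s

Energy encountered per unit search time: 0.24×9.7 + 0.23×3.8 + 0.14×1.4 = 3.398 kJ/s.
Handling time per unit search time: 0.24×4.9 + 0.23×17 + 0.14×1.8 = 5.338.
Rate = 3.398/(1 + 5.338) = 0.5361 kJ/s.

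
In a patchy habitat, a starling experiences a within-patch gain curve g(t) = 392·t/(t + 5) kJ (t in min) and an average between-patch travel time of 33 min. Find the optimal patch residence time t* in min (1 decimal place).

By the marginal value theorem, leave when the instantaneous gain rate g'(t) equals the habitat-wide average g(t)/(T + t).
g'(t) = 392·5/(t + 5)². Setting 392·5/(t+5)² = 392t/[(t+5)(33+t)] gives 5(33+t) = t(t+5), so t² = 5×33 = 165.
t* = √165 = 12.85 min.

12.8 min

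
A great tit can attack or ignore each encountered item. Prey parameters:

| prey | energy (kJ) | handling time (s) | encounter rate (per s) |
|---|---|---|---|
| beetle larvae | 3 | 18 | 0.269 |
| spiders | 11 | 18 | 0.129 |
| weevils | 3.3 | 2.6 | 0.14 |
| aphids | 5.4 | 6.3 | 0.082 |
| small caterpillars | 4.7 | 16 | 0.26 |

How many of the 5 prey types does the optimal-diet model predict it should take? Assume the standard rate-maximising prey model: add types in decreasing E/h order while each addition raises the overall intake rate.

3

E/h in descending order: weevils 1.27, aphids 0.857, spiders 0.611, small caterpillars 0.294, beetle larvae 0.167 kJ/s. The optimal diet is the largest prefix of this list for which every included type satisfies E_i/h_i > R on the types above it.
Rate on top 1: 0.3387. aphids: 0.857 > 0.3387 → include.
Rate on top 2: 0.4811. spiders: 0.611 > 0.4811 → include.
Rate on top 3: 0.5529. small caterpillars: 0.294 < 0.5529 → exclude; stop.
Optimal diet: weevils, aphids, spiders — 3 of 5 types.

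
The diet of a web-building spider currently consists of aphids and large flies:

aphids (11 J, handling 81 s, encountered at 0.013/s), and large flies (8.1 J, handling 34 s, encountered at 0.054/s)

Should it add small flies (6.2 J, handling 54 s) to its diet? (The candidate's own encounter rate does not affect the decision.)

No

Current rate: (0.013×11 + 0.054×8.1)/(1 + 0.013×81 + 0.054×34) = 0.1492 J/s.
Profitability of small flies: 6.2/54 = 0.1148 J/s.
Since 0.1148 < R, time spent handling small flies is better spent searching.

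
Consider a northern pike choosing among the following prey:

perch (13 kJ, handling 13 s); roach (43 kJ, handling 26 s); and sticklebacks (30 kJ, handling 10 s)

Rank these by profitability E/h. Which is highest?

In descending order of E/h:
sticklebacks: 30/10 = 3 kJ/s
roach: 43/26 = 1.65 kJ/s
perch: 13/13 = 1 kJ/s

sticklebacks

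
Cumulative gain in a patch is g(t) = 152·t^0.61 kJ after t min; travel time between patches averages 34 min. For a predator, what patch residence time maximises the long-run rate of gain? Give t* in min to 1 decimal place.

53.2 min

By the marginal value theorem, leave when the instantaneous gain rate g'(t) equals the habitat-wide average g(t)/(T + t).
g'(t) = 0.61·152·t^-0.39. Setting 0.61·152·t^-0.39 = 152·t^0.61/(34+t) gives 0.61(34+t) = t, so 0.39·t = 0.61×34.
t* = 0.61×34/0.39 = 53.18 min.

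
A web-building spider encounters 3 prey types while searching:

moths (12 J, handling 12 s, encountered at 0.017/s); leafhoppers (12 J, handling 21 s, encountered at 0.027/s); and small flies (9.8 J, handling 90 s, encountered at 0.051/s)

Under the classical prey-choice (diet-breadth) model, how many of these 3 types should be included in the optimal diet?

Rank by E/h (J/s): moths 1, leafhoppers 0.571, small flies 0.109. Include each in turn until the next type's E/h falls below the running intake rate.
Rate on top 1: 0.1694. leafhoppers: 0.571 > 0.1694 → include.
Rate on top 2: 0.2981. small flies: 0.109 < 0.2981 → exclude; stop.
Optimal diet: moths, leafhoppers — 2 of 3 types.

2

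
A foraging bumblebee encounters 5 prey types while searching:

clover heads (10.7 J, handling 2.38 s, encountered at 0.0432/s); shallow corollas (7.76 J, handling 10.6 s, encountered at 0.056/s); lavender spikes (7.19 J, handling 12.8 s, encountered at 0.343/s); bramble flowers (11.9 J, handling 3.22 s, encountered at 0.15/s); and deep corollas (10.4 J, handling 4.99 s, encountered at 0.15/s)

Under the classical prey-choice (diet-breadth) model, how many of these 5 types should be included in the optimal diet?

E/h in descending order: clover heads 4.5, bramble flowers 3.7, deep corollas 2.08, shallow corollas 0.732, lavender spikes 0.562 J/s. The optimal diet is the largest prefix of this list for which every included type satisfies E_i/h_i > R on the types above it.
Rate on top 1: 0.4191. bramble flowers: 3.7 > 0.4191 → include.
Rate on top 2: 1.417. deep corollas: 2.08 > 1.417 → include.
Rate on top 3: 1.631. shallow corollas: 0.732 < 1.631 → exclude; stop.
Optimal diet: clover heads, bramble flowers, deep corollas — 3 of 5 types.

3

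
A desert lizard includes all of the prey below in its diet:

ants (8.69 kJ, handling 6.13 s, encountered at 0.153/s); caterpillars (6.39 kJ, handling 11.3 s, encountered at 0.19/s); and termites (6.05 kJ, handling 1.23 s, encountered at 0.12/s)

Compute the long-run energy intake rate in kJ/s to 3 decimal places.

0.773 kJ/s

R = Σλ_iE_i / (1 + Σλ_ih_i)
Numerator: 0.153×8.69 + 0.19×6.39 + 0.12×6.05 = 3.27
Denominator: 1 + 0.153×6.13 + 0.19×11.3 + 0.12×1.23 = 4.232
R = 3.27/4.232 = 0.7725 kJ/s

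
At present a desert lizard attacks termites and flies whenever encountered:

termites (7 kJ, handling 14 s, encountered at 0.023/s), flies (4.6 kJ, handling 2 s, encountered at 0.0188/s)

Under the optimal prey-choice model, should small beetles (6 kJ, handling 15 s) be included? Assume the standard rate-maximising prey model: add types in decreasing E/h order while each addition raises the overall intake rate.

Intake rate on the current diet: R = (0.023×7 + 0.0188×4.6) / (1 + 0.023×14 + 0.0188×2) = 0.2475/1.36 = 0.182 kJ/s.
small beetles: E/h = 6/15 = 0.4 kJ/s.
Since 0.4 > R, including small beetles increases the long-run rate.

Yes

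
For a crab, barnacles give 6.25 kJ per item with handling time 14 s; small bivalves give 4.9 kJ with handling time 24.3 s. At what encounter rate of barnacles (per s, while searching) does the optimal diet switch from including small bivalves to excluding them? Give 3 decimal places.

0.059 per s

Drop small bivalves once their profitability E₂/h₂ falls below the rate achievable on barnacles alone: E₂/h₂ = λE₁/(1 + λh₁).
Solve for λ: λE₁h₂ = E₂(1 + λh₁) → λ(E₁h₂ − E₂h₁) = E₂ → λ = E₂/(E₁h₂ − E₂h₁).
λ = 4.9/(6.25×24.3 − 4.9×14) = 4.9/83.27 = 0.05884 per s.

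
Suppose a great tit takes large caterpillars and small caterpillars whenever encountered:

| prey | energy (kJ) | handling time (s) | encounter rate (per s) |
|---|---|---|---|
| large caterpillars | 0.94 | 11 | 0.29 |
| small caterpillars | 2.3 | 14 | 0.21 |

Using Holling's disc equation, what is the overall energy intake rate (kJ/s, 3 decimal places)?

0.106 kJ/s

R = (0.29×0.94 + 0.21×2.3) / (1 + 0.29×11 + 0.21×14) = 0.7556/7.13 = 0.106 kJ/s.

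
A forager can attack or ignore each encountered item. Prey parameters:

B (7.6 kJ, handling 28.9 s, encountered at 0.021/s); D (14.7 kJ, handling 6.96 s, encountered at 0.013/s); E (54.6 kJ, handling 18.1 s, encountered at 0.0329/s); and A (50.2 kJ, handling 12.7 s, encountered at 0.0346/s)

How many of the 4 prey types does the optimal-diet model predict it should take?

Profitabilities (E/h, kJ/s): A 3.95, E 3.02, D 2.11, B 0.263. Add prey in this order while the next type's profitability exceeds the intake rate on those already taken.
Rate on top 1: 1.207. E: 3.02 > 1.207 → include.
Rate on top 2: 1.736. D: 2.11 > 1.736 → include.
Rate on top 3: 1.752. B: 0.263 < 1.752 → exclude; stop.
Optimal diet: A, E, D — 3 of 4 types.

3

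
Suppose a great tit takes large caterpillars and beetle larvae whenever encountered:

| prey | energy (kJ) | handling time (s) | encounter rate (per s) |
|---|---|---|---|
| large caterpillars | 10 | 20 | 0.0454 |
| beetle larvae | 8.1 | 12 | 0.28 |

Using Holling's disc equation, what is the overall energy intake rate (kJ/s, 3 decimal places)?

0.517 kJ/s

R = Σλ_iE_i / (1 + Σλ_ih_i)
Numerator: 0.0454×10 + 0.28×8.1 = 2.722
Denominator: 1 + 0.0454×20 + 0.28×12 = 5.268
R = 2.722/5.268 = 0.5167 kJ/s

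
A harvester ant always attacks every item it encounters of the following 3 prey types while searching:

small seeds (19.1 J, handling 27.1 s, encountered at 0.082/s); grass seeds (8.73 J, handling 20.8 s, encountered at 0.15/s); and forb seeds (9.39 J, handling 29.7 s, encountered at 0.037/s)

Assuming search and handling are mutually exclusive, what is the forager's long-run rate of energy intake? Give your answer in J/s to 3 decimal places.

0.433 J/s

R = Σλ_iE_i / (1 + Σλ_ih_i)
Numerator: 0.082×19.1 + 0.15×8.73 + 0.037×9.39 = 3.223
Denominator: 1 + 0.082×27.1 + 0.15×20.8 + 0.037×29.7 = 7.441
R = 3.223/7.441 = 0.4332 J/s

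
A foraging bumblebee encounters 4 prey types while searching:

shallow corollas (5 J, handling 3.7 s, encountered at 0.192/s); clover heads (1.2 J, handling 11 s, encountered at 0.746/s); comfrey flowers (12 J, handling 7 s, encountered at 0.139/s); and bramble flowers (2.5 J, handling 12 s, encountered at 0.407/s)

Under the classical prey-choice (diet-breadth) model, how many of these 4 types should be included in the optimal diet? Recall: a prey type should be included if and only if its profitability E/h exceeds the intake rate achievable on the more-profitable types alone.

E/h in descending order: comfrey flowers 1.71, shallow corollas 1.35, bramble flowers 0.208, clover heads 0.109 J/s. The optimal diet is the largest prefix of this list for which every included type satisfies E_i/h_i > R on the types above it.
Rate on top 1: 0.8454. shallow corollas: 1.35 > 0.8454 → include.
Rate on top 2: 0.9794. bramble flowers: 0.208 < 0.9794 → exclude; stop.
Optimal diet: comfrey flowers, shallow corollas — 2 of 4 types.

2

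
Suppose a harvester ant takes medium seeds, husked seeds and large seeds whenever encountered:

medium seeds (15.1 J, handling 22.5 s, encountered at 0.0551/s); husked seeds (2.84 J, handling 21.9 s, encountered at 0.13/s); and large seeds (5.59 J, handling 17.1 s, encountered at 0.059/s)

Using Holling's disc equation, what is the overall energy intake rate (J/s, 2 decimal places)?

0.25 J/s

R = Σλ_iE_i / (1 + Σλ_ih_i)
Numerator: 0.0551×15.1 + 0.13×2.84 + 0.059×5.59 = 1.531
Denominator: 1 + 0.0551×22.5 + 0.13×21.9 + 0.059×17.1 = 6.096
R = 1.531/6.096 = 0.2512 J/s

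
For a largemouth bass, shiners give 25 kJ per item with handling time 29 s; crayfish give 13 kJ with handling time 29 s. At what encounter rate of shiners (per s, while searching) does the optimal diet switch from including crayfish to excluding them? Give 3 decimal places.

0.037 per s

The zero-one rule: include crayfish iff E₂/h₂ > λE₁/(1+λh₁). Equality gives the switch point.
λE₁h₂ = E₂ + λE₂h₁ ⇒ λ = E₂/(E₁h₂ − E₂h₁) = 13/(725 − 377) = 0.03736 per s.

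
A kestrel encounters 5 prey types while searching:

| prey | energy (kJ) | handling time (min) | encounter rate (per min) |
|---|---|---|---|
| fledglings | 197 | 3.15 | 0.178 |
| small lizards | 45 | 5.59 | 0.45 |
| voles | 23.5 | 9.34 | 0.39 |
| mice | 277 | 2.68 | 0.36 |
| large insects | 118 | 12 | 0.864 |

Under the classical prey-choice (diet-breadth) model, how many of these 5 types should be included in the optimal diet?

Profitabilities (E/h, kJ/min): mice 103, fledglings 62.5, large insects 9.83, small lizards 8.05, voles 2.52. Add prey in this order while the next type's profitability exceeds the intake rate on those already taken.
Rate on top 1: 50.75. fledglings: 62.5 > 50.75 → include.
Rate on top 2: 53.37. large insects: 9.83 < 53.37 → exclude; stop.
Optimal diet: mice, fledglings — 2 of 5 types.

2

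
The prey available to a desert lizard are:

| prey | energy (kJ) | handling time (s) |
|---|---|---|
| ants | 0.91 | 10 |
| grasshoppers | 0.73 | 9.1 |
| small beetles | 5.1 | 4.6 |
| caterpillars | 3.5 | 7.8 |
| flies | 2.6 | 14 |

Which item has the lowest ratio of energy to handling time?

grasshoppers

In descending order of E/h:
small beetles: 5.1/4.6 = 1.11 kJ/s
caterpillars: 3.5/7.8 = 0.449 kJ/s
flies: 2.6/14 = 0.186 kJ/s
ants: 0.91/10 = 0.091 kJ/s
grasshoppers: 0.73/9.1 = 0.0802 kJ/s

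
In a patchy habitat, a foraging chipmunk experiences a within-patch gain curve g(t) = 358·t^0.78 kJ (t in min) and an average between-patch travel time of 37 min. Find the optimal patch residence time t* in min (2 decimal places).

131.18 min

Optimal t* satisfies g'(t*) = g(t*)/(T + t*).
g'(t) = 0.78·358·t^-0.22. Setting 0.78·358·t^-0.22 = 358·t^0.78/(37+t) gives 0.78(37+t) = t, so 0.22·t = 0.78×37.
t* = 0.78×37/0.22 = 131.2 min.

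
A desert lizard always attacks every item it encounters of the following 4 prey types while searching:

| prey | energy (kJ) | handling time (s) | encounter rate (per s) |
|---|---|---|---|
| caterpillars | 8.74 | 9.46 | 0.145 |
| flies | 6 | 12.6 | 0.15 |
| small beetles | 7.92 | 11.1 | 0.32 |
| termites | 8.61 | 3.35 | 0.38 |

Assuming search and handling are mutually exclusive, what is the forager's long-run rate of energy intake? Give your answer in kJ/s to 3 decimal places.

Energy encountered per unit search time: 0.145×8.74 + 0.15×6 + 0.32×7.92 + 0.38×8.61 = 7.973 kJ/s.
Handling time per unit search time: 0.145×9.46 + 0.15×12.6 + 0.32×11.1 + 0.38×3.35 = 8.087.
Rate = 7.973/(1 + 8.087) = 0.8775 kJ/s.

0.877 kJ/s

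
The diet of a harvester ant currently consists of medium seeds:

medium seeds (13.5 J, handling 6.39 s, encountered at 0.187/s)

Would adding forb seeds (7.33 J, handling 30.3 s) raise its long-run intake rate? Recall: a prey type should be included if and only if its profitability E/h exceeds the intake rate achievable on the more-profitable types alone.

No

Current rate: (0.187×13.5)/(1 + 0.187×6.39) = 1.15 J/s.
Profitability of forb seeds: 7.33/30.3 = 0.2419 J/s.
Since 0.2419 < R, time spent handling forb seeds is better spent searching.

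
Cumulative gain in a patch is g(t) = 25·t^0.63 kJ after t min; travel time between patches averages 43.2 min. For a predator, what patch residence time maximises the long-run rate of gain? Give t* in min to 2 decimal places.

73.56 min

Optimal t* satisfies g'(t*) = g(t*)/(T + t*).
g'(t) = 0.63·25·t^-0.37. Setting 0.63·25·t^-0.37 = 25·t^0.63/(43.2+t) gives 0.63(43.2+t) = t, so 0.37·t = 0.63×43.2.
t* = 0.63×43.2/0.37 = 73.56 min.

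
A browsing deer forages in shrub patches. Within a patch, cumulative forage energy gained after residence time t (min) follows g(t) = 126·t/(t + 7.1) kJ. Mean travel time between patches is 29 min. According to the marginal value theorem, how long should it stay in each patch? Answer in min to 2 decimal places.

Maximise g(t)/(T+t): set derivative to zero → g'(t)(T+t) = g(t).
g'(t) = 126·7.1/(t + 7.1)². Setting 126·7.1/(t+7.1)² = 126t/[(t+7.1)(29+t)] gives 7.1(29+t) = t(t+7.1), so t² = 7.1×29 = 205.9.
t* = √205.9 = 14.35 min.

14.35 min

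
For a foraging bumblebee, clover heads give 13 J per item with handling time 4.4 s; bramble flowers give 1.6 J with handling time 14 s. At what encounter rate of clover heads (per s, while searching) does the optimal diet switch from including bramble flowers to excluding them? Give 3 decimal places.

Drop bramble flowers once their profitability E₂/h₂ falls below the rate achievable on clover heads alone: E₂/h₂ = λE₁/(1 + λh₁).
Solve for λ: λE₁h₂ = E₂(1 + λh₁) → λ(E₁h₂ − E₂h₁) = E₂ → λ = E₂/(E₁h₂ − E₂h₁).
λ = 1.6/(13×14 − 1.6×4.4) = 1.6/175 = 0.009145 per s.

0.009 per s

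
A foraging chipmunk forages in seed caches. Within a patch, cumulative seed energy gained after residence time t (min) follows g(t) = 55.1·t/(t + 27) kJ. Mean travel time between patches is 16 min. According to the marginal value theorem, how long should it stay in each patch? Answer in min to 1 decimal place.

Optimal t* satisfies g'(t*) = g(t*)/(T + t*).
g'(t) = 55.1·27/(t + 27)². Setting 55.1·27/(t+27)² = 55.1t/[(t+27)(16+t)] gives 27(16+t) = t(t+27), so t² = 27×16 = 432.
t* = √432 = 20.78 min.

20.8 min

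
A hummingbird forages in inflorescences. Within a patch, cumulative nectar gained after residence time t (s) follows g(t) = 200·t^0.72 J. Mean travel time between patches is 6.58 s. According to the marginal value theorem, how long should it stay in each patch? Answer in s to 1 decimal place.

16.9 s

Maximise g(t)/(T+t): set derivative to zero → g'(t)(T+t) = g(t).
g'(t) = 0.72·200·t^-0.28. Setting 0.72·200·t^-0.28 = 200·t^0.72/(6.58+t) gives 0.72(6.58+t) = t, so 0.28·t = 0.72×6.58.
t* = 0.72×6.58/0.28 = 16.92 s.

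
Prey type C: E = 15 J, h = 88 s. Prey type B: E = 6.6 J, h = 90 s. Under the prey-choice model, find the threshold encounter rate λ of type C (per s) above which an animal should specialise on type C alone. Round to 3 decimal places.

0.009 per s

Drop type B once their profitability E₂/h₂ falls below the rate achievable on type C alone: E₂/h₂ = λE₁/(1 + λh₁).
Solve for λ: λE₁h₂ = E₂(1 + λh₁) → λ(E₁h₂ − E₂h₁) = E₂ → λ = E₂/(E₁h₂ − E₂h₁).
λ = 6.6/(15×90 − 6.6×88) = 6.6/769.2 = 0.00858 per s.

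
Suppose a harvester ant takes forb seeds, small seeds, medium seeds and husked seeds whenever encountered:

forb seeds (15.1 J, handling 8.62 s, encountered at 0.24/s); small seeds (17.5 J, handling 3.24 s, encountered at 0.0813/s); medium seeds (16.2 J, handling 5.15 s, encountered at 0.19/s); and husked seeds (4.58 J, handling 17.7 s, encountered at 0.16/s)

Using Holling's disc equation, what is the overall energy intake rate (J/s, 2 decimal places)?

1.24 J/s

R = Σλ_iE_i / (1 + Σλ_ih_i)
Numerator: 0.24×15.1 + 0.0813×17.5 + 0.19×16.2 + 0.16×4.58 = 8.858
Denominator: 1 + 0.24×8.62 + 0.0813×3.24 + 0.19×5.15 + 0.16×17.7 = 7.143
R = 8.858/7.143 = 1.24 J/s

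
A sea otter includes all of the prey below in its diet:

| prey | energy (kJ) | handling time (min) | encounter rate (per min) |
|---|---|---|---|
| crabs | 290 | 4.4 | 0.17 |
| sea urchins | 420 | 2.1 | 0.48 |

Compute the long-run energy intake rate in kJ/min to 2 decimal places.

91.04 kJ/min

R = Σλ_iE_i / (1 + Σλ_ih_i)
Numerator: 0.17×290 + 0.48×420 = 250.9
Denominator: 1 + 0.17×4.4 + 0.48×2.1 = 2.756
R = 250.9/2.756 = 91.04 kJ/min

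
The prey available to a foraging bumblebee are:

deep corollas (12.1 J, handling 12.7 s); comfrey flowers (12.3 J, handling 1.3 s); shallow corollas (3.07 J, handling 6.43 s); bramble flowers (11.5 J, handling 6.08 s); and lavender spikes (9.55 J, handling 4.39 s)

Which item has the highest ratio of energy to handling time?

Profitability E/h (J/s): deep corollas = 12.1/12.7 = 0.953, comfrey flowers = 12.3/1.3 = 9.46, shallow corollas = 3.07/6.43 = 0.477, bramble flowers = 11.5/6.08 = 1.89, lavender spikes = 9.55/4.39 = 2.18.
Ranked: comfrey flowers > lavender spikes > bramble flowers > deep corollas > shallow corollas.

comfrey flowers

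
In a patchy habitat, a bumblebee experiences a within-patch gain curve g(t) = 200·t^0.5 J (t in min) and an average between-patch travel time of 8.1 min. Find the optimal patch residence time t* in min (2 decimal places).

8.10 min

Maximise g(t)/(T+t): set derivative to zero → g'(t)(T+t) = g(t).
g'(t) = 0.5·200·t^-0.5. Setting 0.5·200·t^-0.5 = 200·t^0.5/(8.1+t) gives 0.5(8.1+t) = t, so 0.50·t = 0.5×8.1.
t* = 0.5×8.1/0.50 = 8.1 min.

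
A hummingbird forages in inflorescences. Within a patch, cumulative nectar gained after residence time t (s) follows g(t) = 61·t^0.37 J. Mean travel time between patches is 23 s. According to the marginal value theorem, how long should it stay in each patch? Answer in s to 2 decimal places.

By the marginal value theorem, leave when the instantaneous gain rate g'(t) equals the habitat-wide average g(t)/(T + t).
g'(t) = 0.37·61·t^-0.63. Setting 0.37·61·t^-0.63 = 61·t^0.37/(23+t) gives 0.37(23+t) = t, so 0.63·t = 0.37×23.
t* = 0.37×23/0.63 = 13.51 s.

13.51 s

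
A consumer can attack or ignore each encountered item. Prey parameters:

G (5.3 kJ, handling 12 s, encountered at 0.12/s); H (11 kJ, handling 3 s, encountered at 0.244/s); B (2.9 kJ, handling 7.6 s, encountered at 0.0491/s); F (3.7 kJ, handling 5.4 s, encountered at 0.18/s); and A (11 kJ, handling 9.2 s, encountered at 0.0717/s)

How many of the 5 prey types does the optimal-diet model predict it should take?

1

Rank by E/h (kJ/s): H 3.67, A 1.2, F 0.685, G 0.442, B 0.382. Include each in turn until the next type's E/h falls below the running intake rate.
Rate on top 1: 1.55. A: 1.2 < 1.55 → exclude; stop.
Optimal diet: H — 1 of 5 types.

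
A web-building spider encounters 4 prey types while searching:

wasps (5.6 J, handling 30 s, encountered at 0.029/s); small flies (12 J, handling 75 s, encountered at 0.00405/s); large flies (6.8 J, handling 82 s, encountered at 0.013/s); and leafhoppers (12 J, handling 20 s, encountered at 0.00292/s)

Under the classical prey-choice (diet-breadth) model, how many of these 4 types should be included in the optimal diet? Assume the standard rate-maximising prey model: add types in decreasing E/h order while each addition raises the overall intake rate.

3

E/h in descending order: leafhoppers 0.6, wasps 0.187, small flies 0.16, large flies 0.0829 J/s. The optimal diet is the largest prefix of this list for which every included type satisfies E_i/h_i > R on the types above it.
Rate on top 1: 0.03311. wasps: 0.187 > 0.03311 → include.
Rate on top 2: 0.1024. small flies: 0.16 > 0.1024 → include.
Rate on top 3: 0.1102. large flies: 0.0829 < 0.1102 → exclude; stop.
Optimal diet: leafhoppers, wasps, small flies — 3 of 4 types.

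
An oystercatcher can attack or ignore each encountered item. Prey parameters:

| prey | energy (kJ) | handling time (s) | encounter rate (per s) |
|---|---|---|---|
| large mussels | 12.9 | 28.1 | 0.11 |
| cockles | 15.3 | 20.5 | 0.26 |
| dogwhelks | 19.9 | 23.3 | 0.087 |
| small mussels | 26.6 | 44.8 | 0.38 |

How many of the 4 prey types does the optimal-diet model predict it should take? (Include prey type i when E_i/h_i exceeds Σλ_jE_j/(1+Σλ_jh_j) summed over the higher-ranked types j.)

Profitabilities (E/h, kJ/s): dogwhelks 0.854, cockles 0.746, small mussels 0.594, large mussels 0.459. Add prey in this order while the next type's profitability exceeds the intake rate on those already taken.
Rate on top 1: 0.5719. cockles: 0.746 > 0.5719 → include.
Rate on top 2: 0.6832. small mussels: 0.594 < 0.6832 → exclude; stop.
Optimal diet: dogwhelks, cockles — 2 of 4 types.

2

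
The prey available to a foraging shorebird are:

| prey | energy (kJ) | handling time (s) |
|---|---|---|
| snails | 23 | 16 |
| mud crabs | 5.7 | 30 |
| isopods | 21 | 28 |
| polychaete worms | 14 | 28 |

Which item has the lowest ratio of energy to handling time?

mud crabs

Profitability E/h (kJ/s): snails = 23/16 = 1.44, mud crabs = 5.7/30 = 0.19, isopods = 21/28 = 0.75, polychaete worms = 14/28 = 0.5.
Ranked: snails > isopods > polychaete worms > mud crabs.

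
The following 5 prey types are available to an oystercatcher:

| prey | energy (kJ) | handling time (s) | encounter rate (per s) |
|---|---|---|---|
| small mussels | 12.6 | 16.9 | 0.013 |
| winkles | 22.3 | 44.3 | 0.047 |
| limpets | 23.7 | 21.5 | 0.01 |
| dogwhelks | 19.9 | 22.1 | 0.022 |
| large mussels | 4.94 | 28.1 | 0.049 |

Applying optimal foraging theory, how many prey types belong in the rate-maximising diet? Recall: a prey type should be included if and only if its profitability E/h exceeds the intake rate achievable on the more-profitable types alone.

Profitabilities (E/h, kJ/s): limpets 1.1, dogwhelks 0.9, small mussels 0.746, winkles 0.503, large mussels 0.176. Add prey in this order while the next type's profitability exceeds the intake rate on those already taken.
Rate on top 1: 0.1951. dogwhelks: 0.9 > 0.1951 → include.
Rate on top 2: 0.3967. small mussels: 0.746 > 0.3967 → include.
Rate on top 3: 0.4366. winkles: 0.503 > 0.4366 → include.
Rate on top 4: 0.4713. large mussels: 0.176 < 0.4713 → exclude; stop.
Optimal diet: limpets, dogwhelks, small mussels, winkles — 4 of 5 types.

4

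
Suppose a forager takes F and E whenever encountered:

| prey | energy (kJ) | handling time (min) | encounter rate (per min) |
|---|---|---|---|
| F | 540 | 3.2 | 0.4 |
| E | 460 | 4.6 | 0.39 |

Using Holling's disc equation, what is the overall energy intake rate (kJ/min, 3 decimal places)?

97.054 kJ/min

R = (0.4×540 + 0.39×460) / (1 + 0.4×3.2 + 0.39×4.6) = 395.4/4.074 = 97.05 kJ/min.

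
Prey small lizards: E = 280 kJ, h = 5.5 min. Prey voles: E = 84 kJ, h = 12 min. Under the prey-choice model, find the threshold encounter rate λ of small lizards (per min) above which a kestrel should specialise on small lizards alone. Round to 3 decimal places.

The zero-one rule: include voles iff E₂/h₂ > λE₁/(1+λh₁). Equality gives the switch point.
λE₁h₂ = E₂ + λE₂h₁ ⇒ λ = E₂/(E₁h₂ − E₂h₁) = 84/(3360 − 462) = 0.02899 per min.

0.029 per min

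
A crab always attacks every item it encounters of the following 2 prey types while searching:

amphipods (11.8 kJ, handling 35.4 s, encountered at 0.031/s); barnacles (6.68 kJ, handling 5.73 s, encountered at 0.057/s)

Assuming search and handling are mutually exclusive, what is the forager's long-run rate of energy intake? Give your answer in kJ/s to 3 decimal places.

Energy encountered per unit search time: 0.031×11.8 + 0.057×6.68 = 0.7466 kJ/s.
Handling time per unit search time: 0.031×35.4 + 0.057×5.73 = 1.424.
Rate = 0.7466/(1 + 1.424) = 0.308 kJ/s.

0.308 kJ/s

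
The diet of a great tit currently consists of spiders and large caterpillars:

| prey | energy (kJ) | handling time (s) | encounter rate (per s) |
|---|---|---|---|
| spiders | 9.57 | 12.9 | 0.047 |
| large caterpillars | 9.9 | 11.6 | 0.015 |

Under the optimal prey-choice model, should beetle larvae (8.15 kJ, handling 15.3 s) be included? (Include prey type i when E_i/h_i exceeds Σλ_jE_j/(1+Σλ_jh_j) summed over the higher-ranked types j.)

Yes

On spiders and large caterpillars alone, R = ΣλE/(1+Σλh) = 0.5983/1.78 = 0.3361 kJ/s.
beetle larvae: E/h = 8.15/15.3 = 0.5327 kJ/s.
0.5327 > 0.3361, so adding beetle larvae raises the average — include it.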